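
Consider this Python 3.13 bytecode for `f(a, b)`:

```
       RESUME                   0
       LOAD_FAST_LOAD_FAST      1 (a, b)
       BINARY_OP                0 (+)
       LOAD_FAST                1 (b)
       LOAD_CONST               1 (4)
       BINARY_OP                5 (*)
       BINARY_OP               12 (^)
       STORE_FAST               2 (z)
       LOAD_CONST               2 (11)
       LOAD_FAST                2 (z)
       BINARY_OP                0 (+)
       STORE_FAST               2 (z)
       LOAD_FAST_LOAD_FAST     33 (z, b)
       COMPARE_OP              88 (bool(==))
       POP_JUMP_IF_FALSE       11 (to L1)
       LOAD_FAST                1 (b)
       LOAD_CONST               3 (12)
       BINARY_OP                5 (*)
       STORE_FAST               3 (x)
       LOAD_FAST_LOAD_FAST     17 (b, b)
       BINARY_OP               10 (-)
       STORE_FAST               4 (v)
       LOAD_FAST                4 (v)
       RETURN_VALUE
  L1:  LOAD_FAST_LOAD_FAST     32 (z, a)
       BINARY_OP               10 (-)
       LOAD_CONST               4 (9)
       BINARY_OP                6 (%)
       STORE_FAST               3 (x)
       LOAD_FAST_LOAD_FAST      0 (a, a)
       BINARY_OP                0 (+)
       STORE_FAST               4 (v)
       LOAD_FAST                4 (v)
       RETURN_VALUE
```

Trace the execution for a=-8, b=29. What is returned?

-16

LOAD_FAST_LOAD_FAST a,b → push -8,29. Stack: [-8, 29]
BINARY_OP + → -8 + 29 = 21. Stack: [21]
LOAD_FAST b → push 29. Stack: [21, 29]
LOAD_CONST → push 4. Stack: [21, 29, 4]
BINARY_OP * → 29 * 4 = 116. Stack: [21, 116]
BINARY_OP ^ → 21 ^ 116 = 97. Stack: [97]
STORE_FAST z → z=97. Stack: []
LOAD_CONST → push 11. Stack: [11]
LOAD_FAST z → push 97. Stack: [11, 97]
BINARY_OP + → 11 + 97 = 108. Stack: [108]
STORE_FAST z → z=108. Stack: []
LOAD_FAST_LOAD_FAST z,b → push 108,29. Stack: [108, 29]
COMPARE_OP bool(==) → 108 vs 29 = False. Stack: [False]
POP_JUMP_IF_FALSE → pop False; jump. Stack: []
LOAD_FAST_LOAD_FAST z,a → push 108,-8. Stack: [108, -8]
BINARY_OP - → 108 - -8 = 116. Stack: [116]
LOAD_CONST → push 9. Stack: [116, 9]
BINARY_OP % → 116 % 9 = 8. Stack: [8]
STORE_FAST x → x=8. Stack: []
LOAD_FAST_LOAD_FAST a,a → push -8,-8. Stack: [-8, -8]
BINARY_OP + → -8 + -8 = -16. Stack: [-16]
STORE_FAST v → v=-16. Stack: []
LOAD_FAST v → push -16. Stack: [-16]
RETURN_VALUE → return -16.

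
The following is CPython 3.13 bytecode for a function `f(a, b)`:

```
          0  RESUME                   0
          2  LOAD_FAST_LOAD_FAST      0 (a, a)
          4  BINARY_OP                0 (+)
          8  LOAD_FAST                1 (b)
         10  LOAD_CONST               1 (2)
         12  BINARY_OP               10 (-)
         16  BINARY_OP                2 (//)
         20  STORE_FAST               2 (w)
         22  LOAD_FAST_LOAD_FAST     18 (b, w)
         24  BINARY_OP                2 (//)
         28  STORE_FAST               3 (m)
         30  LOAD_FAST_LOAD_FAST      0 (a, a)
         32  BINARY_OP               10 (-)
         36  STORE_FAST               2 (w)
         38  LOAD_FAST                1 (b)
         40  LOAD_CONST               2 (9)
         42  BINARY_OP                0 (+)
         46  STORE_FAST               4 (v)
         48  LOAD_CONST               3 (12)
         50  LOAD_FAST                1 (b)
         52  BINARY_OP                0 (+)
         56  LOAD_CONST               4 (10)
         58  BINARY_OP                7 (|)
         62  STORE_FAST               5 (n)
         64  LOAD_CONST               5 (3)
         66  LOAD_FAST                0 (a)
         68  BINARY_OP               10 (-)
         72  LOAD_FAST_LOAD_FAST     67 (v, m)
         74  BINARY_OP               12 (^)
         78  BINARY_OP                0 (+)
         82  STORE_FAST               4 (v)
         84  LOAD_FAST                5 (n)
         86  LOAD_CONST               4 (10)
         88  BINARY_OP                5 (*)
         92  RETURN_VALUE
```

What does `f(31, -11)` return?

LOAD_FAST_LOAD_FAST a,a → push 31,31. Stack: [31, 31]
BINARY_OP + → 31 + 31 = 62. Stack: [62]
LOAD_FAST b → push -11. Stack: [62, -11]
LOAD_CONST → push 2. Stack: [62, -11, 2]
BINARY_OP - → -11 - 2 = -13. Stack: [62, -13]
BINARY_OP // → 62 // -13 = -5. Stack: [-5]
STORE_FAST w → w=-5. Stack: []
LOAD_FAST_LOAD_FAST b,w → push -11,-5. Stack: [-11, -5]
BINARY_OP // → -11 // -5 = 2. Stack: [2]
STORE_FAST m → m=2. Stack: []
LOAD_FAST_LOAD_FAST a,a → push 31,31. Stack: [31, 31]
BINARY_OP - → 31 - 31 = 0. Stack: [0]
STORE_FAST w → w=0. Stack: []
LOAD_FAST b → push -11. Stack: [-11]
LOAD_CONST → push 9. Stack: [-11, 9]
BINARY_OP + → -11 + 9 = -2. Stack: [-2]
STORE_FAST v → v=-2. Stack: []
LOAD_CONST → push 12. Stack: [12]
LOAD_FAST b → push -11. Stack: [12, -11]
BINARY_OP + → 12 + -11 = 1. Stack: [1]
LOAD_CONST → push 10. Stack: [1, 10]
BINARY_OP | → 1 | 10 = 11. Stack: [11]
STORE_FAST n → n=11. Stack: []
LOAD_CONST → push 3. Stack: [3]
LOAD_FAST a → push 31. Stack: [3, 31]
BINARY_OP - → 3 - 31 = -28. Stack: [-28]
LOAD_FAST_LOAD_FAST v,m → push -2,2. Stack: [-28, -2, 2]
BINARY_OP ^ → -2 ^ 2 = -4. Stack: [-28, -4]
BINARY_OP + → -28 + -4 = -32. Stack: [-32]
STORE_FAST v → v=-32. Stack: []
LOAD_FAST n → push 11. Stack: [11]
LOAD_CONST → push 10. Stack: [11, 10]
BINARY_OP * → 11 * 10 = 110. Stack: [110]
RETURN_VALUE → return 110.

110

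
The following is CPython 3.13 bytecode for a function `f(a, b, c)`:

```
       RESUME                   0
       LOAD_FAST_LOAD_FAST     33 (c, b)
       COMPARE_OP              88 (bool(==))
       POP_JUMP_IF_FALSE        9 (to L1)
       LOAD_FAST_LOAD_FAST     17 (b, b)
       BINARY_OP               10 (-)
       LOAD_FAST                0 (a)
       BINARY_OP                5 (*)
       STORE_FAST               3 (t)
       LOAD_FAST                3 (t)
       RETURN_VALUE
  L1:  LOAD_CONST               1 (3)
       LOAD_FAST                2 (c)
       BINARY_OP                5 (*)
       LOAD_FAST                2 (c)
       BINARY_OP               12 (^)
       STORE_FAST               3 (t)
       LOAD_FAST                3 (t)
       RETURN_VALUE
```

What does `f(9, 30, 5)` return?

10

LOAD_FAST_LOAD_FAST c,b → push 5,30. Stack: [5, 30]
COMPARE_OP bool(==) → 5 vs 30 = False. Stack: [False]
POP_JUMP_IF_FALSE → pop False; jump. Stack: []
LOAD_CONST → push 3. Stack: [3]
LOAD_FAST c → push 5. Stack: [3, 5]
BINARY_OP * → 3 * 5 = 15. Stack: [15]
LOAD_FAST c → push 5. Stack: [15, 5]
BINARY_OP ^ → 15 ^ 5 = 10. Stack: [10]
STORE_FAST t → t=10. Stack: []
LOAD_FAST t → push 10. Stack: [10]
RETURN_VALUE → return 10.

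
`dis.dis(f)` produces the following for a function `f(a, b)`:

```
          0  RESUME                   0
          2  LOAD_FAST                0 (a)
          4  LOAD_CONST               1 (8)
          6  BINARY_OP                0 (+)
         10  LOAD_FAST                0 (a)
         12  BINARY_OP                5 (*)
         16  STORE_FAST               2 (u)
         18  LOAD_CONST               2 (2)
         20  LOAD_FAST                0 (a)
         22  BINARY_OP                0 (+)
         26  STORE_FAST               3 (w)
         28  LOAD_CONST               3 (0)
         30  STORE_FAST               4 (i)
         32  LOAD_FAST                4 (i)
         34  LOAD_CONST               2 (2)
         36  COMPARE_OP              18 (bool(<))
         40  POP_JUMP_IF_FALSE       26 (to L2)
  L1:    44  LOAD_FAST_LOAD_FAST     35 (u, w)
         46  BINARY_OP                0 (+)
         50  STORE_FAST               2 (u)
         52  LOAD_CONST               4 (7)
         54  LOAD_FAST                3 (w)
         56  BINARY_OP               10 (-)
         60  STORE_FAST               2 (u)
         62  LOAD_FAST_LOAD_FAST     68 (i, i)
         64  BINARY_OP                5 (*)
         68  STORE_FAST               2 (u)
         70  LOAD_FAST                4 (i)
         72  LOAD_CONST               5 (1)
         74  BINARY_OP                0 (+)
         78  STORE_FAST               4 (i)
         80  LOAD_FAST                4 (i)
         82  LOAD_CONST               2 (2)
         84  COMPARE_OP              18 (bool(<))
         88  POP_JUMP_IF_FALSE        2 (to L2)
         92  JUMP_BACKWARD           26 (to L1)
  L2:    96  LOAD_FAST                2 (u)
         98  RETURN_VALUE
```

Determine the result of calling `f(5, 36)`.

1

LOAD_FAST a → push 5. Stack: [5]
LOAD_CONST → push 8. Stack: [5, 8]
BINARY_OP + → 5 + 8 = 13. Stack: [13]
LOAD_FAST a → push 5. Stack: [13, 5]
BINARY_OP * → 13 * 5 = 65. Stack: [65]
STORE_FAST u → u=65. Stack: []
LOAD_CONST → push 2. Stack: [2]
LOAD_FAST a → push 5. Stack: [2, 5]
BINARY_OP + → 2 + 5 = 7. Stack: [7]
STORE_FAST w → w=7. Stack: []
LOAD_CONST → push 0. Stack: [0]
STORE_FAST i → i=0. Stack: []
LOAD_FAST i → push 0. Stack: [0]
LOAD_CONST → push 2. Stack: [0, 2]
COMPARE_OP bool(<) → 0 vs 2 = True. Stack: [True]
POP_JUMP_IF_FALSE → pop True; no jump. Stack: []
LOAD_FAST_LOAD_FAST u,w → push 65,7. Stack: [65, 7]
BINARY_OP + → 65 + 7 = 72. Stack: [72]
STORE_FAST u → u=72. Stack: []
LOAD_CONST → push 7. Stack: [7]
LOAD_FAST w → push 7. Stack: [7, 7]
BINARY_OP - → 7 - 7 = 0. Stack: [0]
STORE_FAST u → u=0. Stack: []
LOAD_FAST_LOAD_FAST i,i → push 0,0. Stack: [0, 0]
BINARY_OP * → 0 * 0 = 0. Stack: [0]
STORE_FAST u → u=0. Stack: []
LOAD_FAST i → push 0. Stack: [0]
LOAD_CONST → push 1. Stack: [0, 1]
BINARY_OP + → 0 + 1 = 1. Stack: [1]
STORE_FAST i → i=1. Stack: []
LOAD_FAST i → push 1. Stack: [1]
LOAD_CONST → push 2. Stack: [1, 2]
COMPARE_OP bool(<) → 1 vs 2 = True. Stack: [True]
POP_JUMP_IF_FALSE → pop True; no jump. Stack: []
LOAD_FAST_LOAD_FAST u,w → push 0,7. Stack: [0, 7]
BINARY_OP + → 0 + 7 = 7. Stack: [7]
STORE_FAST u → u=7. Stack: []
LOAD_CONST → push 7. Stack: [7]
LOAD_FAST w → push 7. Stack: [7, 7]
BINARY_OP - → 7 - 7 = 0. Stack: [0]
STORE_FAST u → u=0. Stack: []
LOAD_FAST_LOAD_FAST i,i → push 1,1. Stack: [1, 1]
BINARY_OP * → 1 * 1 = 1. Stack: [1]
STORE_FAST u → u=1. Stack: []
LOAD_FAST i → push 1. Stack: [1]
LOAD_CONST → push 1. Stack: [1, 1]
BINARY_OP + → 1 + 1 = 2. Stack: [2]
STORE_FAST i → i=2. Stack: []
LOAD_FAST i → push 2. Stack: [2]
LOAD_CONST → push 2. Stack: [2, 2]
COMPARE_OP bool(<) → 2 vs 2 = False. Stack: [False]
POP_JUMP_IF_FALSE → pop False; jump. Stack: []
LOAD_FAST u → push 1. Stack: [1]
RETURN_VALUE → return 1.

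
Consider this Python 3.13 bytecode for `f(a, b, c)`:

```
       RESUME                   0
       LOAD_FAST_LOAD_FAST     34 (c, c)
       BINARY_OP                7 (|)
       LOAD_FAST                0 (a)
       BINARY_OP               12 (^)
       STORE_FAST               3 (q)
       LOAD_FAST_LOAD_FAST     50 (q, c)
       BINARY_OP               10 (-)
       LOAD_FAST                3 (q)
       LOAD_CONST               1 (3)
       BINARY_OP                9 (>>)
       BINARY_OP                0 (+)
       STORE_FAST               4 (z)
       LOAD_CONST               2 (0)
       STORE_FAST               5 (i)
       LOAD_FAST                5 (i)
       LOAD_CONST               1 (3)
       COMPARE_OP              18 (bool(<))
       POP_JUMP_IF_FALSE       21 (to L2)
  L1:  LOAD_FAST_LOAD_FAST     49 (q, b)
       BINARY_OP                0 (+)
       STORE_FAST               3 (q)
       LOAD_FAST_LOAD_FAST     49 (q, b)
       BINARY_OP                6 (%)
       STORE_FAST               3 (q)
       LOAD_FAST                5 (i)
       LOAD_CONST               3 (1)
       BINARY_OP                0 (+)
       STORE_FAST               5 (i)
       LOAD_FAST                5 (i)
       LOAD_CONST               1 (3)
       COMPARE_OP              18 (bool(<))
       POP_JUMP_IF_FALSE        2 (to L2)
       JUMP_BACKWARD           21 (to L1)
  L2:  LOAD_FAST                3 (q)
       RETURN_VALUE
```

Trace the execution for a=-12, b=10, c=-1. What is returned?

1

LOAD_FAST_LOAD_FAST c,c → push -1,-1. Stack: [-1, -1]
BINARY_OP | → -1 | -1 = -1. Stack: [-1]
LOAD_FAST a → push -12. Stack: [-1, -12]
BINARY_OP ^ → -1 ^ -12 = 11. Stack: [11]
STORE_FAST q → q=11. Stack: []
LOAD_FAST_LOAD_FAST q,c → push 11,-1. Stack: [11, -1]
BINARY_OP - → 11 - -1 = 12. Stack: [12]
LOAD_FAST q → push 11. Stack: [12, 11]
LOAD_CONST → push 3. Stack: [12, 11, 3]
BINARY_OP >> → 11 >> 3 = 1. Stack: [12, 1]
BINARY_OP + → 12 + 1 = 13. Stack: [13]
STORE_FAST z → z=13. Stack: []
LOAD_CONST → push 0. Stack: [0]
STORE_FAST i → i=0. Stack: []
LOAD_FAST i → push 0. Stack: [0]
LOAD_CONST → push 3. Stack: [0, 3]
COMPARE_OP bool(<) → 0 vs 3 = True. Stack: [True]
POP_JUMP_IF_FALSE → pop True; no jump. Stack: []
LOAD_FAST_LOAD_FAST q,b → push 11,10. Stack: [11, 10]
BINARY_OP + → 11 + 10 = 21. Stack: [21]
STORE_FAST q → q=21. Stack: []
LOAD_FAST_LOAD_FAST q,b → push 21,10. Stack: [21, 10]
BINARY_OP % → 21 % 10 = 1. Stack: [1]
STORE_FAST q → q=1. Stack: []
LOAD_FAST i → push 0. Stack: [0]
LOAD_CONST → push 1. Stack: [0, 1]
BINARY_OP + → 0 + 1 = 1. Stack: [1]
STORE_FAST i → i=1. Stack: []
LOAD_FAST i → push 1. Stack: [1]
LOAD_CONST → push 3. Stack: [1, 3]
COMPARE_OP bool(<) → 1 vs 3 = True. Stack: [True]
POP_JUMP_IF_FALSE → pop True; no jump. Stack: []
LOAD_FAST_LOAD_FAST q,b → push 1,10. Stack: [1, 10]
BINARY_OP + → 1 + 10 = 11. Stack: [11]
STORE_FAST q → q=11. Stack: []
LOAD_FAST_LOAD_FAST q,b → push 11,10. Stack: [11, 10]
BINARY_OP % → 11 % 10 = 1. Stack: [1]
STORE_FAST q → q=1. Stack: []
LOAD_FAST i → push 1. Stack: [1]
LOAD_CONST → push 1. Stack: [1, 1]
BINARY_OP + → 1 + 1 = 2. Stack: [2]
STORE_FAST i → i=2. Stack: []
LOAD_FAST i → push 2. Stack: [2]
LOAD_CONST → push 3. Stack: [2, 3]
COMPARE_OP bool(<) → 2 vs 3 = True. Stack: [True]
POP_JUMP_IF_FALSE → pop True; no jump. Stack: []
LOAD_FAST_LOAD_FAST q,b → push 1,10. Stack: [1, 10]
BINARY_OP + → 1 + 10 = 11. Stack: [11]
STORE_FAST q → q=11. Stack: []
LOAD_FAST_LOAD_FAST q,b → push 11,10. Stack: [11, 10]
BINARY_OP % → 11 % 10 = 1. Stack: [1]
STORE_FAST q → q=1. Stack: []
LOAD_FAST i → push 2. Stack: [2]
LOAD_CONST → push 1. Stack: [2, 1]
BINARY_OP + → 2 + 1 = 3. Stack: [3]
STORE_FAST i → i=3. Stack: []
LOAD_FAST i → push 3. Stack: [3]
LOAD_CONST → push 3. Stack: [3, 3]
COMPARE_OP bool(<) → 3 vs 3 = False. Stack: [False]
POP_JUMP_IF_FALSE → pop False; jump. Stack: []
LOAD_FAST q → push 1. Stack: [1]
RETURN_VALUE → return 1.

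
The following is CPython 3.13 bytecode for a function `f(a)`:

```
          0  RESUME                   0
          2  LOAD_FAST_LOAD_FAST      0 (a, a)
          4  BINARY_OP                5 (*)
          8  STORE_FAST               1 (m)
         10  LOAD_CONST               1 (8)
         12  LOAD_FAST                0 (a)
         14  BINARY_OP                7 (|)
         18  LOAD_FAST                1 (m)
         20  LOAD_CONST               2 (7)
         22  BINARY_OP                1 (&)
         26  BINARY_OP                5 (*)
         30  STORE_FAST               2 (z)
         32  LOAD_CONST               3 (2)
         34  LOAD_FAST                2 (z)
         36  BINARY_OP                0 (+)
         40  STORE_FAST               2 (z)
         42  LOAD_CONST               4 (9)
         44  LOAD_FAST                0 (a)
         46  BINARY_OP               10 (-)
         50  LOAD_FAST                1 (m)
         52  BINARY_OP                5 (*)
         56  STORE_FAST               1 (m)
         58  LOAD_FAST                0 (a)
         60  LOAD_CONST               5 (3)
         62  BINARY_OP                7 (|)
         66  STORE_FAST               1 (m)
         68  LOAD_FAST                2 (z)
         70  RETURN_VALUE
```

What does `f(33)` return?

43

LOAD_FAST_LOAD_FAST a,a → push 33,33. Stack: [33, 33]
BINARY_OP * → 33 * 33 = 1089. Stack: [1089]
STORE_FAST m → m=1089. Stack: []
LOAD_CONST → push 8. Stack: [8]
LOAD_FAST a → push 33. Stack: [8, 33]
BINARY_OP | → 8 | 33 = 41. Stack: [41]
LOAD_FAST m → push 1089. Stack: [41, 1089]
LOAD_CONST → push 7. Stack: [41, 1089, 7]
BINARY_OP & → 1089 & 7 = 1. Stack: [41, 1]
BINARY_OP * → 41 * 1 = 41. Stack: [41]
STORE_FAST z → z=41. Stack: []
LOAD_CONST → push 2. Stack: [2]
LOAD_FAST z → push 41. Stack: [2, 41]
BINARY_OP + → 2 + 41 = 43. Stack: [43]
STORE_FAST z → z=43. Stack: []
LOAD_CONST → push 9. Stack: [9]
LOAD_FAST a → push 33. Stack: [9, 33]
BINARY_OP - → 9 - 33 = -24. Stack: [-24]
LOAD_FAST m → push 1089. Stack: [-24, 1089]
BINARY_OP * → -24 * 1089 = -26136. Stack: [-26136]
STORE_FAST m → m=-26136. Stack: []
LOAD_FAST a → push 33. Stack: [33]
LOAD_CONST → push 3. Stack: [33, 3]
BINARY_OP | → 33 | 3 = 35. Stack: [35]
STORE_FAST m → m=35. Stack: []
LOAD_FAST z → push 43. Stack: [43]
RETURN_VALUE → return 43.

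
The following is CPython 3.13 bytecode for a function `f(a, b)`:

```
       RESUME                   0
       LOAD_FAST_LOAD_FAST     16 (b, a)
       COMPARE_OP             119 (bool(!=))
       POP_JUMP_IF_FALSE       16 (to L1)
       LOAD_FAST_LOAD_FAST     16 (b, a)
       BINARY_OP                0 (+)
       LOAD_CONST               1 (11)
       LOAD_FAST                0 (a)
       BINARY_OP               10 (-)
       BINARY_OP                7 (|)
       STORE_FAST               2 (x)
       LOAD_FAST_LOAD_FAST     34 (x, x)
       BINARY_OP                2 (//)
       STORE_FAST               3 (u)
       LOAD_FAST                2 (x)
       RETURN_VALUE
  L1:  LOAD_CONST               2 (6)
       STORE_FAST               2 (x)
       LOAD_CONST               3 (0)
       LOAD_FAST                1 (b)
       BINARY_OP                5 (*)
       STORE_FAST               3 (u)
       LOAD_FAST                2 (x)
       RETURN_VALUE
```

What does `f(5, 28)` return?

LOAD_FAST_LOAD_FAST b,a → push 28,5. Stack: [28, 5]
COMPARE_OP bool(!=) → 28 vs 5 = True. Stack: [True]
POP_JUMP_IF_FALSE → pop True; no jump. Stack: []
LOAD_FAST_LOAD_FAST b,a → push 28,5. Stack: [28, 5]
BINARY_OP + → 28 + 5 = 33. Stack: [33]
LOAD_CONST → push 11. Stack: [33, 11]
LOAD_FAST a → push 5. Stack: [33, 11, 5]
BINARY_OP - → 11 - 5 = 6. Stack: [33, 6]
BINARY_OP | → 33 | 6 = 39. Stack: [39]
STORE_FAST x → x=39. Stack: []
LOAD_FAST_LOAD_FAST x,x → push 39,39. Stack: [39, 39]
BINARY_OP // → 39 // 39 = 1. Stack: [1]
STORE_FAST u → u=1. Stack: []
LOAD_FAST x → push 39. Stack: [39]
RETURN_VALUE → return 39.

39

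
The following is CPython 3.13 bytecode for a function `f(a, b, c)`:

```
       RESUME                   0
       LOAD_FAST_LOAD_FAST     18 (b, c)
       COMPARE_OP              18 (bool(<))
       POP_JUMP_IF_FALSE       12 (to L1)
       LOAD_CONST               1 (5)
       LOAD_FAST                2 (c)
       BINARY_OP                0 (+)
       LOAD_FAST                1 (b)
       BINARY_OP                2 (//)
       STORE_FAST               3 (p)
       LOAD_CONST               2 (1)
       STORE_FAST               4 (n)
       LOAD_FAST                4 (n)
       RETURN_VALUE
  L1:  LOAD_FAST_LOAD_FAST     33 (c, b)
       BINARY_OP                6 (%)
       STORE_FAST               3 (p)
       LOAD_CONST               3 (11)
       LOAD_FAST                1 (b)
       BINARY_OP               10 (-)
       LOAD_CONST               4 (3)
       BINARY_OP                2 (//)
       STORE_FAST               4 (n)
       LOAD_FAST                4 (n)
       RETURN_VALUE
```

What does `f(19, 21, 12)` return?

-4

LOAD_FAST_LOAD_FAST b,c → push 21,12. Stack: [21, 12]
COMPARE_OP bool(<) → 21 vs 12 = False. Stack: [False]
POP_JUMP_IF_FALSE → pop False; jump. Stack: []
LOAD_FAST_LOAD_FAST c,b → push 12,21. Stack: [12, 21]
BINARY_OP % → 12 % 21 = 12. Stack: [12]
STORE_FAST p → p=12. Stack: []
LOAD_CONST → push 11. Stack: [11]
LOAD_FAST b → push 21. Stack: [11, 21]
BINARY_OP - → 11 - 21 = -10. Stack: [-10]
LOAD_CONST → push 3. Stack: [-10, 3]
BINARY_OP // → -10 // 3 = -4. Stack: [-4]
STORE_FAST n → n=-4. Stack: []
LOAD_FAST n → push -4. Stack: [-4]
RETURN_VALUE → return -4.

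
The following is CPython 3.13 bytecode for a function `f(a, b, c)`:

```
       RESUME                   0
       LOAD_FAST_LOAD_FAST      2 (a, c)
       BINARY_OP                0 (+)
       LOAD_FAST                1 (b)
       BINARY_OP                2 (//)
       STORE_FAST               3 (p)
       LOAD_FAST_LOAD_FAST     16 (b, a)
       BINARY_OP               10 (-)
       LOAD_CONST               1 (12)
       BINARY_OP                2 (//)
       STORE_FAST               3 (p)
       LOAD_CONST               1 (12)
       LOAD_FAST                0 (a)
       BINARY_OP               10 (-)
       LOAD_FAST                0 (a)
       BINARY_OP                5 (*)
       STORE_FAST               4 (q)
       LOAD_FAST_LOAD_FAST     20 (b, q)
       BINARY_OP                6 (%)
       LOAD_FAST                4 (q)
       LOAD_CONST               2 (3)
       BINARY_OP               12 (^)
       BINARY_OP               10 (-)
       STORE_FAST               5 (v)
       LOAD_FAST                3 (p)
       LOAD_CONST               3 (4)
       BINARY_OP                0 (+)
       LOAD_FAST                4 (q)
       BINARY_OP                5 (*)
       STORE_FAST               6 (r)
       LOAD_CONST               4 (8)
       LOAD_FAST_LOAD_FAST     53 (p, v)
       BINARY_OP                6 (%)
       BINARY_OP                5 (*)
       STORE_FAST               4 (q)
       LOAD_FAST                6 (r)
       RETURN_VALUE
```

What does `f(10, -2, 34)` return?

60

LOAD_FAST_LOAD_FAST a,c → push 10,34. Stack: [10, 34]
BINARY_OP + → 10 + 34 = 44. Stack: [44]
LOAD_FAST b → push -2. Stack: [44, -2]
BINARY_OP // → 44 // -2 = -22. Stack: [-22]
STORE_FAST p → p=-22. Stack: []
LOAD_FAST_LOAD_FAST b,a → push -2,10. Stack: [-2, 10]
BINARY_OP - → -2 - 10 = -12. Stack: [-12]
LOAD_CONST → push 12. Stack: [-12, 12]
BINARY_OP // → -12 // 12 = -1. Stack: [-1]
STORE_FAST p → p=-1. Stack: []
LOAD_CONST → push 12. Stack: [12]
LOAD_FAST a → push 10. Stack: [12, 10]
BINARY_OP - → 12 - 10 = 2. Stack: [2]
LOAD_FAST a → push 10. Stack: [2, 10]
BINARY_OP * → 2 * 10 = 20. Stack: [20]
STORE_FAST q → q=20. Stack: []
LOAD_FAST_LOAD_FAST b,q → push -2,20. Stack: [-2, 20]
BINARY_OP % → -2 % 20 = 18. Stack: [18]
LOAD_FAST q → push 20. Stack: [18, 20]
LOAD_CONST → push 3. Stack: [18, 20, 3]
BINARY_OP ^ → 20 ^ 3 = 23. Stack: [18, 23]
BINARY_OP - → 18 - 23 = -5. Stack: [-5]
STORE_FAST v → v=-5. Stack: []
LOAD_FAST p → push -1. Stack: [-1]
LOAD_CONST → push 4. Stack: [-1, 4]
BINARY_OP + → -1 + 4 = 3. Stack: [3]
LOAD_FAST q → push 20. Stack: [3, 20]
BINARY_OP * → 3 * 20 = 60. Stack: [60]
STORE_FAST r → r=60. Stack: []
LOAD_CONST → push 8. Stack: [8]
LOAD_FAST_LOAD_FAST p,v → push -1,-5. Stack: [8, -1, -5]
BINARY_OP % → -1 % -5 = -1. Stack: [8, -1]
BINARY_OP * → 8 * -1 = -8. Stack: [-8]
STORE_FAST q → q=-8. Stack: []
LOAD_FAST r → push 60. Stack: [60]
RETURN_VALUE → return 60.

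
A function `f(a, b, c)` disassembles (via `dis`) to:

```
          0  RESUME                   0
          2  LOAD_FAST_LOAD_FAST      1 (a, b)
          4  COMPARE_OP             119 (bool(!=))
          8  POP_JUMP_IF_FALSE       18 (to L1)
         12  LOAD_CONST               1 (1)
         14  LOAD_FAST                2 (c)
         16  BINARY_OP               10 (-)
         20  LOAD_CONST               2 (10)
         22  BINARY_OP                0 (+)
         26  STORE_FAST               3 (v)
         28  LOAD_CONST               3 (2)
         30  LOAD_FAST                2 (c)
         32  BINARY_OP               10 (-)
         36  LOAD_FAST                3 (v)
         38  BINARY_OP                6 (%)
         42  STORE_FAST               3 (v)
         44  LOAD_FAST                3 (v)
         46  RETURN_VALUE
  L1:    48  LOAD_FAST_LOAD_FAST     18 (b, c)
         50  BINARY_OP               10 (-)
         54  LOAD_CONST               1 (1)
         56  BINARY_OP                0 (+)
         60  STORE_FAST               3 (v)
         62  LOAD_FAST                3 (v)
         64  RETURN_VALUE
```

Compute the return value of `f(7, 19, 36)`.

-9

LOAD_FAST_LOAD_FAST a,b → push 7,19. Stack: [7, 19]
COMPARE_OP bool(!=) → 7 vs 19 = True. Stack: [True]
POP_JUMP_IF_FALSE → pop True; no jump. Stack: []
LOAD_CONST → push 1. Stack: [1]
LOAD_FAST c → push 36. Stack: [1, 36]
BINARY_OP - → 1 - 36 = -35. Stack: [-35]
LOAD_CONST → push 10. Stack: [-35, 10]
BINARY_OP + → -35 + 10 = -25. Stack: [-25]
STORE_FAST v → v=-25. Stack: []
LOAD_CONST → push 2. Stack: [2]
LOAD_FAST c → push 36. Stack: [2, 36]
BINARY_OP - → 2 - 36 = -34. Stack: [-34]
LOAD_FAST v → push -25. Stack: [-34, -25]
BINARY_OP % → -34 % -25 = -9. Stack: [-9]
STORE_FAST v → v=-9. Stack: []
LOAD_FAST v → push -9. Stack: [-9]
RETURN_VALUE → return -9.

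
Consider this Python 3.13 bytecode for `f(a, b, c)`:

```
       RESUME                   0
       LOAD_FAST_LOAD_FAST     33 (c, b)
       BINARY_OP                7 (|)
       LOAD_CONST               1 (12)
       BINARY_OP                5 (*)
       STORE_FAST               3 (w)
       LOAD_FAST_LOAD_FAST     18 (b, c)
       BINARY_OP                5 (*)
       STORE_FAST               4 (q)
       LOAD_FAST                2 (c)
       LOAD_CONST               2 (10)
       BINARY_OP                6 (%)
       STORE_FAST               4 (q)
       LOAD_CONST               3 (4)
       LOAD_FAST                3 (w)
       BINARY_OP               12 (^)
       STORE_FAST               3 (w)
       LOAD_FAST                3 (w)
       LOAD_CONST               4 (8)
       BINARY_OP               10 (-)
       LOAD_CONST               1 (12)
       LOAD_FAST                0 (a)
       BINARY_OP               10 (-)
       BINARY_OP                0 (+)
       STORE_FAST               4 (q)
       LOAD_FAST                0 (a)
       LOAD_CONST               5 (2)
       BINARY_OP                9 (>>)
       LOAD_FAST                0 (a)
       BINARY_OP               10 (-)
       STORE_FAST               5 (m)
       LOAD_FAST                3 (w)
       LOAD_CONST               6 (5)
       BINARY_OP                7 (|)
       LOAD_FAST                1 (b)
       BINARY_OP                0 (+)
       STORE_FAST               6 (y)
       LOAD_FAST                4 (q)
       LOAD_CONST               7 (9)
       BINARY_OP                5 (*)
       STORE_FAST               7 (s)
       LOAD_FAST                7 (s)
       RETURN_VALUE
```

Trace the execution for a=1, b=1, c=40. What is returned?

4419

LOAD_FAST_LOAD_FAST c,b → push 40,1. Stack: [40, 1]
BINARY_OP | → 40 | 1 = 41. Stack: [41]
LOAD_CONST → push 12. Stack: [41, 12]
BINARY_OP * → 41 * 12 = 492. Stack: [492]
STORE_FAST w → w=492. Stack: []
LOAD_FAST_LOAD_FAST b,c → push 1,40. Stack: [1, 40]
BINARY_OP * → 1 * 40 = 40. Stack: [40]
STORE_FAST q → q=40. Stack: []
LOAD_FAST c → push 40. Stack: [40]
LOAD_CONST → push 10. Stack: [40, 10]
BINARY_OP % → 40 % 10 = 0. Stack: [0]
STORE_FAST q → q=0. Stack: []
LOAD_CONST → push 4. Stack: [4]
LOAD_FAST w → push 492. Stack: [4, 492]
BINARY_OP ^ → 4 ^ 492 = 488. Stack: [488]
STORE_FAST w → w=488. Stack: []
LOAD_FAST w → push 488. Stack: [488]
LOAD_CONST → push 8. Stack: [488, 8]
BINARY_OP - → 488 - 8 = 480. Stack: [480]
LOAD_CONST → push 12. Stack: [480, 12]
LOAD_FAST a → push 1. Stack: [480, 12, 1]
BINARY_OP - → 12 - 1 = 11. Stack: [480, 11]
BINARY_OP + → 480 + 11 = 491. Stack: [491]
STORE_FAST q → q=491. Stack: []
LOAD_FAST a → push 1. Stack: [1]
LOAD_CONST → push 2. Stack: [1, 2]
BINARY_OP >> → 1 >> 2 = 0. Stack: [0]
LOAD_FAST a → push 1. Stack: [0, 1]
BINARY_OP - → 0 - 1 = -1. Stack: [-1]
STORE_FAST m → m=-1. Stack: []
LOAD_FAST w → push 488. Stack: [488]
LOAD_CONST → push 5. Stack: [488, 5]
BINARY_OP | → 488 | 5 = 493. Stack: [493]
LOAD_FAST b → push 1. Stack: [493, 1]
BINARY_OP + → 493 + 1 = 494. Stack: [494]
STORE_FAST y → y=494. Stack: []
LOAD_FAST q → push 491. Stack: [491]
LOAD_CONST → push 9. Stack: [491, 9]
BINARY_OP * → 491 * 9 = 4419. Stack: [4419]
STORE_FAST s → s=4419. Stack: []
LOAD_FAST s → push 4419. Stack: [4419]
RETURN_VALUE → return 4419.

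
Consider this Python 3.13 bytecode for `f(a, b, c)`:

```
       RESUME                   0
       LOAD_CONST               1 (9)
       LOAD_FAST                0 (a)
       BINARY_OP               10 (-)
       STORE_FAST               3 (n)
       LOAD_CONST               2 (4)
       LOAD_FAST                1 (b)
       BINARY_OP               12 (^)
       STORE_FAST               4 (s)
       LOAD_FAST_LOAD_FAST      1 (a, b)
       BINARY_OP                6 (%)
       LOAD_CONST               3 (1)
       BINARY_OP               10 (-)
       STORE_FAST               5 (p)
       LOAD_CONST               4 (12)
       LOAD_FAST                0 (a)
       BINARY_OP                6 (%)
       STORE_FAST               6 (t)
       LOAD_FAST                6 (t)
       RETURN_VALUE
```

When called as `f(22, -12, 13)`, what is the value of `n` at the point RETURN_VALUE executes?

LOAD_CONST → push 9. Stack: [9]
LOAD_FAST a → push 22. Stack: [9, 22]
BINARY_OP - → 9 - 22 = -13. Stack: [-13]
STORE_FAST n → n=-13. Stack: []
LOAD_CONST → push 4. Stack: [4]
LOAD_FAST b → push -12. Stack: [4, -12]
BINARY_OP ^ → 4 ^ -12 = -16. Stack: [-16]
STORE_FAST s → s=-16. Stack: []
LOAD_FAST_LOAD_FAST a,b → push 22,-12. Stack: [22, -12]
BINARY_OP % → 22 % -12 = -2. Stack: [-2]
LOAD_CONST → push 1. Stack: [-2, 1]
BINARY_OP - → -2 - 1 = -3. Stack: [-3]
STORE_FAST p → p=-3. Stack: []
LOAD_CONST → push 12. Stack: [12]
LOAD_FAST a → push 22. Stack: [12, 22]
BINARY_OP % → 12 % 22 = 12. Stack: [12]
STORE_FAST t → t=12. Stack: []
LOAD_FAST t → push 12. Stack: [12]
RETURN_VALUE → return 12.

-13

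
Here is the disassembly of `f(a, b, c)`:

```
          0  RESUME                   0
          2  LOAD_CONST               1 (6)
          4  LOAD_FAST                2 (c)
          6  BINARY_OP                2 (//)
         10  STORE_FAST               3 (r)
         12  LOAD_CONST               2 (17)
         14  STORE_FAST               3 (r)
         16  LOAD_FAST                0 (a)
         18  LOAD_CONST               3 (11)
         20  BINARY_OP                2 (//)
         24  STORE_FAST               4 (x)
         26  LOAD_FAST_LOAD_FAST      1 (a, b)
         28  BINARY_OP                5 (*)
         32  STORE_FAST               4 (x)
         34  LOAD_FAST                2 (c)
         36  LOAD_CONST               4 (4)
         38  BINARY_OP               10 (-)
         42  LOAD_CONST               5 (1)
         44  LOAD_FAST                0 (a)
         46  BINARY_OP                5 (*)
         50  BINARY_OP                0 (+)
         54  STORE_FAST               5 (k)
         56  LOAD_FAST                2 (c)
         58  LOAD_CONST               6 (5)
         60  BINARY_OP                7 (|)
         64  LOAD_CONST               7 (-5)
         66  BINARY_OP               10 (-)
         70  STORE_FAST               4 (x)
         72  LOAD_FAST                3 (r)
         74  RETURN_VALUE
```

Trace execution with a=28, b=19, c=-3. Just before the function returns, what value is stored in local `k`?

LOAD_CONST → push 6. Stack: [6]
LOAD_FAST c → push -3. Stack: [6, -3]
BINARY_OP // → 6 // -3 = -2. Stack: [-2]
STORE_FAST r → r=-2. Stack: []
LOAD_CONST → push 17. Stack: [17]
STORE_FAST r → r=17. Stack: []
LOAD_FAST a → push 28. Stack: [28]
LOAD_CONST → push 11. Stack: [28, 11]
BINARY_OP // → 28 // 11 = 2. Stack: [2]
STORE_FAST x → x=2. Stack: []
LOAD_FAST_LOAD_FAST a,b → push 28,19. Stack: [28, 19]
BINARY_OP * → 28 * 19 = 532. Stack: [532]
STORE_FAST x → x=532. Stack: []
LOAD_FAST c → push -3. Stack: [-3]
LOAD_CONST → push 4. Stack: [-3, 4]
BINARY_OP - → -3 - 4 = -7. Stack: [-7]
LOAD_CONST → push 1. Stack: [-7, 1]
LOAD_FAST a → push 28. Stack: [-7, 1, 28]
BINARY_OP * → 1 * 28 = 28. Stack: [-7, 28]
BINARY_OP + → -7 + 28 = 21. Stack: [21]
STORE_FAST k → k=21. Stack: []
LOAD_FAST c → push -3. Stack: [-3]
LOAD_CONST → push 5. Stack: [-3, 5]
BINARY_OP | → -3 | 5 = -3. Stack: [-3]
LOAD_CONST → push -5. Stack: [-3, -5]
BINARY_OP - → -3 - -5 = 2. Stack: [2]
STORE_FAST x → x=2. Stack: []
LOAD_FAST r → push 17. Stack: [17]
RETURN_VALUE → return 17.

21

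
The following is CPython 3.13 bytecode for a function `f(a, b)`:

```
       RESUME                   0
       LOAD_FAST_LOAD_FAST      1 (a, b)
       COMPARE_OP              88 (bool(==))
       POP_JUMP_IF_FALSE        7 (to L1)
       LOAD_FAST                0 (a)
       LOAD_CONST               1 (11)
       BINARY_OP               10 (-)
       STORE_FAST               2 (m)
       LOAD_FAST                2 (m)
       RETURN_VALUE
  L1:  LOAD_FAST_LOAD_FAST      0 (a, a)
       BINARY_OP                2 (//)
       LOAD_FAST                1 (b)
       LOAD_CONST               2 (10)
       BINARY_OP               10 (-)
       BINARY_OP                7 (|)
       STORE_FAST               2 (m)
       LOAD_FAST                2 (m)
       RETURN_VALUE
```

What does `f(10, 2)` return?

-7

LOAD_FAST_LOAD_FAST a,b → push 10,2. Stack: [10, 2]
COMPARE_OP bool(==) → 10 vs 2 = False. Stack: [False]
POP_JUMP_IF_FALSE → pop False; jump. Stack: []
LOAD_FAST_LOAD_FAST a,a → push 10,10. Stack: [10, 10]
BINARY_OP // → 10 // 10 = 1. Stack: [1]
LOAD_FAST b → push 2. Stack: [1, 2]
LOAD_CONST → push 10. Stack: [1, 2, 10]
BINARY_OP - → 2 - 10 = -8. Stack: [1, -8]
BINARY_OP | → 1 | -8 = -7. Stack: [-7]
STORE_FAST m → m=-7. Stack: []
LOAD_FAST m → push -7. Stack: [-7]
RETURN_VALUE → return -7.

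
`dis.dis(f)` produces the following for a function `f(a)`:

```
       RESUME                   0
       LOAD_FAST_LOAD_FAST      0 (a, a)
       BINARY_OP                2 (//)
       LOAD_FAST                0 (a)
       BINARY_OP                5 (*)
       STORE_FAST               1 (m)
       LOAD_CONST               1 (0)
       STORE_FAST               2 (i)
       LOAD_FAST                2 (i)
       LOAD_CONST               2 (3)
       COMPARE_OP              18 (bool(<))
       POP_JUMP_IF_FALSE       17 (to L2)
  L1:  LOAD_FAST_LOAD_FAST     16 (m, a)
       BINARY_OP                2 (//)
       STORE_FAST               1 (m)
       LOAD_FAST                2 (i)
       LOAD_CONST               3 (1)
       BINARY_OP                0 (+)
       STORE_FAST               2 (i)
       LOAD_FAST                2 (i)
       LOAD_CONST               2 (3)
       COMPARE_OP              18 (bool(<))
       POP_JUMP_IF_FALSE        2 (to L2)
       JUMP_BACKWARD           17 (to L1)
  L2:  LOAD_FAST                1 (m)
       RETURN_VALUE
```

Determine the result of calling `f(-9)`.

LOAD_FAST_LOAD_FAST a,a → push -9,-9. Stack: [-9, -9]
BINARY_OP // → -9 // -9 = 1. Stack: [1]
LOAD_FAST a → push -9. Stack: [1, -9]
BINARY_OP * → 1 * -9 = -9. Stack: [-9]
STORE_FAST m → m=-9. Stack: []
LOAD_CONST → push 0. Stack: [0]
STORE_FAST i → i=0. Stack: []
LOAD_FAST i → push 0. Stack: [0]
LOAD_CONST → push 3. Stack: [0, 3]
COMPARE_OP bool(<) → 0 vs 3 = True. Stack: [True]
POP_JUMP_IF_FALSE → pop True; no jump. Stack: []
LOAD_FAST_LOAD_FAST m,a → push -9,-9. Stack: [-9, -9]
BINARY_OP // → -9 // -9 = 1. Stack: [1]
STORE_FAST m → m=1. Stack: []
LOAD_FAST i → push 0. Stack: [0]
LOAD_CONST → push 1. Stack: [0, 1]
BINARY_OP + → 0 + 1 = 1. Stack: [1]
STORE_FAST i → i=1. Stack: []
LOAD_FAST i → push 1. Stack: [1]
LOAD_CONST → push 3. Stack: [1, 3]
COMPARE_OP bool(<) → 1 vs 3 = True. Stack: [True]
POP_JUMP_IF_FALSE → pop True; no jump. Stack: []
LOAD_FAST_LOAD_FAST m,a → push 1,-9. Stack: [1, -9]
BINARY_OP // → 1 // -9 = -1. Stack: [-1]
STORE_FAST m → m=-1. Stack: []
LOAD_FAST i → push 1. Stack: [1]
LOAD_CONST → push 1. Stack: [1, 1]
BINARY_OP + → 1 + 1 = 2. Stack: [2]
STORE_FAST i → i=2. Stack: []
LOAD_FAST i → push 2. Stack: [2]
LOAD_CONST → push 3. Stack: [2, 3]
COMPARE_OP bool(<) → 2 vs 3 = True. Stack: [True]
POP_JUMP_IF_FALSE → pop True; no jump. Stack: []
LOAD_FAST_LOAD_FAST m,a → push -1,-9. Stack: [-1, -9]
BINARY_OP // → -1 // -9 = 0. Stack: [0]
STORE_FAST m → m=0. Stack: []
LOAD_FAST i → push 2. Stack: [2]
LOAD_CONST → push 1. Stack: [2, 1]
BINARY_OP + → 2 + 1 = 3. Stack: [3]
STORE_FAST i → i=3. Stack: []
LOAD_FAST i → push 3. Stack: [3]
LOAD_CONST → push 3. Stack: [3, 3]
COMPARE_OP bool(<) → 3 vs 3 = False. Stack: [False]
POP_JUMP_IF_FALSE → pop False; jump. Stack: []
LOAD_FAST m → push 0. Stack: [0]
RETURN_VALUE → return 0.

0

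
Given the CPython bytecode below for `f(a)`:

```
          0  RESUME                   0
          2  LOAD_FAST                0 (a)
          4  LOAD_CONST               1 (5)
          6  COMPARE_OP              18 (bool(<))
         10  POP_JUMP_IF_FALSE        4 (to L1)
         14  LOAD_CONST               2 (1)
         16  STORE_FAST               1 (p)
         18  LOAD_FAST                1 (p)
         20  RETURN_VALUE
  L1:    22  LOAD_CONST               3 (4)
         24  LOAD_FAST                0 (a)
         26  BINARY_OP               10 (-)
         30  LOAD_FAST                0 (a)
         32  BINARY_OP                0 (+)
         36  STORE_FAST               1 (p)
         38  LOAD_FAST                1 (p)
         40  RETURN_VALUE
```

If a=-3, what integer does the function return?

LOAD_FAST a → push -3. Stack: [-3]
LOAD_CONST → push 5. Stack: [-3, 5]
COMPARE_OP bool(<) → -3 vs 5 = True. Stack: [True]
POP_JUMP_IF_FALSE → pop True; no jump. Stack: []
LOAD_CONST → push 1. Stack: [1]
STORE_FAST p → p=1. Stack: []
LOAD_FAST p → push 1. Stack: [1]
RETURN_VALUE → return 1.

1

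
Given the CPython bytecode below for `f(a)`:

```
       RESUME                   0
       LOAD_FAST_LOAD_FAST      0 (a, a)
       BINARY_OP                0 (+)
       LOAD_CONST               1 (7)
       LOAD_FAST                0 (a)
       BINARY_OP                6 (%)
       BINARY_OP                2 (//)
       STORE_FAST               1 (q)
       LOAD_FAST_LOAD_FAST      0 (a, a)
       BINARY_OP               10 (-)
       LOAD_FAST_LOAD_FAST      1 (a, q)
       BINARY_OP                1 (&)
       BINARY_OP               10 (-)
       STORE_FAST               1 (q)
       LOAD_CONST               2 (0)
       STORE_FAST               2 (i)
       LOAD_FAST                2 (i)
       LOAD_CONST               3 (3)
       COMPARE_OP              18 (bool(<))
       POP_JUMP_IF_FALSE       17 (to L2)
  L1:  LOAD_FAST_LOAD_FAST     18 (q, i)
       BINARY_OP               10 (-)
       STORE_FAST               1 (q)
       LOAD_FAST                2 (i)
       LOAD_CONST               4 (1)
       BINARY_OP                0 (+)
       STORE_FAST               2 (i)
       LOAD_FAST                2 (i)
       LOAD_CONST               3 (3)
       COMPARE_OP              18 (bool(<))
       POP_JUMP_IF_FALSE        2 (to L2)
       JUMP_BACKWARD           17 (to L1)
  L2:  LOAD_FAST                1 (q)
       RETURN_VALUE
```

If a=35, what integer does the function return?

-5

LOAD_FAST_LOAD_FAST a,a → push 35,35. Stack: [35, 35]
BINARY_OP + → 35 + 35 = 70. Stack: [70]
LOAD_CONST → push 7. Stack: [70, 7]
LOAD_FAST a → push 35. Stack: [70, 7, 35]
BINARY_OP % → 7 % 35 = 7. Stack: [70, 7]
BINARY_OP // → 70 // 7 = 10. Stack: [10]
STORE_FAST q → q=10. Stack: []
LOAD_FAST_LOAD_FAST a,a → push 35,35. Stack: [35, 35]
BINARY_OP - → 35 - 35 = 0. Stack: [0]
LOAD_FAST_LOAD_FAST a,q → push 35,10. Stack: [0, 35, 10]
BINARY_OP & → 35 & 10 = 2. Stack: [0, 2]
BINARY_OP - → 0 - 2 = -2. Stack: [-2]
STORE_FAST q → q=-2. Stack: []
LOAD_CONST → push 0. Stack: [0]
STORE_FAST i → i=0. Stack: []
LOAD_FAST i → push 0. Stack: [0]
LOAD_CONST → push 3. Stack: [0, 3]
COMPARE_OP bool(<) → 0 vs 3 = True. Stack: [True]
POP_JUMP_IF_FALSE → pop True; no jump. Stack: []
LOAD_FAST_LOAD_FAST q,i → push -2,0. Stack: [-2, 0]
BINARY_OP - → -2 - 0 = -2. Stack: [-2]
STORE_FAST q → q=-2. Stack: []
LOAD_FAST i → push 0. Stack: [0]
LOAD_CONST → push 1. Stack: [0, 1]
BINARY_OP + → 0 + 1 = 1. Stack: [1]
STORE_FAST i → i=1. Stack: []
LOAD_FAST i → push 1. Stack: [1]
LOAD_CONST → push 3. Stack: [1, 3]
COMPARE_OP bool(<) → 1 vs 3 = True. Stack: [True]
POP_JUMP_IF_FALSE → pop True; no jump. Stack: []
LOAD_FAST_LOAD_FAST q,i → push -2,1. Stack: [-2, 1]
BINARY_OP - → -2 - 1 = -3. Stack: [-3]
STORE_FAST q → q=-3. Stack: []
LOAD_FAST i → push 1. Stack: [1]
LOAD_CONST → push 1. Stack: [1, 1]
BINARY_OP + → 1 + 1 = 2. Stack: [2]
STORE_FAST i → i=2. Stack: []
LOAD_FAST i → push 2. Stack: [2]
LOAD_CONST → push 3. Stack: [2, 3]
COMPARE_OP bool(<) → 2 vs 3 = True. Stack: [True]
POP_JUMP_IF_FALSE → pop True; no jump. Stack: []
LOAD_FAST_LOAD_FAST q,i → push -3,2. Stack: [-3, 2]
BINARY_OP - → -3 - 2 = -5. Stack: [-5]
STORE_FAST q → q=-5. Stack: []
LOAD_FAST i → push 2. Stack: [2]
LOAD_CONST → push 1. Stack: [2, 1]
BINARY_OP + → 2 + 1 = 3. Stack: [3]
STORE_FAST i → i=3. Stack: []
LOAD_FAST i → push 3. Stack: [3]
LOAD_CONST → push 3. Stack: [3, 3]
COMPARE_OP bool(<) → 3 vs 3 = False. Stack: [False]
POP_JUMP_IF_FALSE → pop False; jump. Stack: []
LOAD_FAST q → push -5. Stack: [-5]
RETURN_VALUE → return -5.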